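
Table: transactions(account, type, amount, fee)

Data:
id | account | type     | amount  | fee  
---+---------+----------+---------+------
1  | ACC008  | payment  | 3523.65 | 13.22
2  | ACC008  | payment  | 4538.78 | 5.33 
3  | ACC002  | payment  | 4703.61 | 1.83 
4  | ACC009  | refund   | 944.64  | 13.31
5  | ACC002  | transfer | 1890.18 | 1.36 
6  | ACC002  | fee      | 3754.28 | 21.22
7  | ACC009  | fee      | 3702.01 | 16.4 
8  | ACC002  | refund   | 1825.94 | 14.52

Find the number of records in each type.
SELECT type, COUNT(*) as count
FROM transactions
GROUP BY type

Result:
  fee: 2
  payment: 3
  refund: 2
  transfer: 1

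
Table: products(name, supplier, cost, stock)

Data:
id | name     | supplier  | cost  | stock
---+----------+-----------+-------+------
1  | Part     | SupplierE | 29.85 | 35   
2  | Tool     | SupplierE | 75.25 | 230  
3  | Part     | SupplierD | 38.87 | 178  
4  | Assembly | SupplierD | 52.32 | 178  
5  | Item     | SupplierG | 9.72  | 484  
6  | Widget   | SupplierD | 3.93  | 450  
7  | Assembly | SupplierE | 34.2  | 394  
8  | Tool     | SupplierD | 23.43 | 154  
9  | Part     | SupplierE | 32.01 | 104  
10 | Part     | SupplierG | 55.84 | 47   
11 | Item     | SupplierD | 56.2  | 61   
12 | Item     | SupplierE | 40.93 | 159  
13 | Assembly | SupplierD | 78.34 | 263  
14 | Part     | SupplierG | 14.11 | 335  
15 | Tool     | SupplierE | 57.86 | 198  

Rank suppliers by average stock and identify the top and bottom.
SELECT supplier, AVG(stock)
FROM products
GROUP BY supplier
ORDER BY AVG(stock)

All groups:
  SupplierE: 186.67
  SupplierD: 214.00
  SupplierG: 288.67

Highest: SupplierG (288.67)
Lowest: SupplierE (186.67)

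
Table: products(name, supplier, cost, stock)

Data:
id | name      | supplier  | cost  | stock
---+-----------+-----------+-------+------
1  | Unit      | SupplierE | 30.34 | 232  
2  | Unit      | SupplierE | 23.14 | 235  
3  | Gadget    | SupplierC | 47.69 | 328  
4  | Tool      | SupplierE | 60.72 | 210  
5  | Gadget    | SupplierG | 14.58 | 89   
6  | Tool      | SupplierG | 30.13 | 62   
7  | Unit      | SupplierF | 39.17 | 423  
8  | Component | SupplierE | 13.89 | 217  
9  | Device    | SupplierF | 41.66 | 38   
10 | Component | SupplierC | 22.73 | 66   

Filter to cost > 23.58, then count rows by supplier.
SELECT supplier, COUNT(*)
FROM products
WHERE cost > 23.58
GROUP BY supplier

Note: WHERE filters rows before grouping.

Result:
  SupplierC: 1
  SupplierE: 2
  SupplierF: 2
  SupplierG: 1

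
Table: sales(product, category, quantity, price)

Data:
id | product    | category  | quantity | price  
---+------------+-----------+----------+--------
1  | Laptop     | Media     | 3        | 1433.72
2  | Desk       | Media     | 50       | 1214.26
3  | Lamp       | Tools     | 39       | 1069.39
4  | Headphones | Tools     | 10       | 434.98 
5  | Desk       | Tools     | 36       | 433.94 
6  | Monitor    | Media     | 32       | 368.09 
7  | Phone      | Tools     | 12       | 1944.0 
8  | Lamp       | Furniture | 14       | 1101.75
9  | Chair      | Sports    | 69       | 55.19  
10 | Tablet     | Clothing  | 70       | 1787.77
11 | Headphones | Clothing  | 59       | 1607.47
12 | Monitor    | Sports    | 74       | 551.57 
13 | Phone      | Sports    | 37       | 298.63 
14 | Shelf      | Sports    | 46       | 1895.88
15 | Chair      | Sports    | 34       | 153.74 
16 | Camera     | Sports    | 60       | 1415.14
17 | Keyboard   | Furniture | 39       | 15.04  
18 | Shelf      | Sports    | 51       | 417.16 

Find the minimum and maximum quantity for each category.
SELECT category, MIN(quantity), MAX(quantity)
FROM sales
GROUP BY category

Result:
  Clothing: min=59, max=70
  Furniture: min=14, max=39
  Media: min=3, max=50
  Sports: min=34, max=74
  Tools: min=10, max=39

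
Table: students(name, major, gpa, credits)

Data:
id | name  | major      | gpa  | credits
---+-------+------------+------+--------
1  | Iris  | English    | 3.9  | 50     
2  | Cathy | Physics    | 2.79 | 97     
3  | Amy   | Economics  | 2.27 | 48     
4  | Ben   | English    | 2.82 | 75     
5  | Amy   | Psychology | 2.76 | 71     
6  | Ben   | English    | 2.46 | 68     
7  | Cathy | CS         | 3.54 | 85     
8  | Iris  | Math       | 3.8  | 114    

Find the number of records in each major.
SELECT major, COUNT(*) as count
FROM students
GROUP BY major

Result:
  CS: 1
  Economics: 1
  English: 3
  Math: 1
  Physics: 1
  Psychology: 1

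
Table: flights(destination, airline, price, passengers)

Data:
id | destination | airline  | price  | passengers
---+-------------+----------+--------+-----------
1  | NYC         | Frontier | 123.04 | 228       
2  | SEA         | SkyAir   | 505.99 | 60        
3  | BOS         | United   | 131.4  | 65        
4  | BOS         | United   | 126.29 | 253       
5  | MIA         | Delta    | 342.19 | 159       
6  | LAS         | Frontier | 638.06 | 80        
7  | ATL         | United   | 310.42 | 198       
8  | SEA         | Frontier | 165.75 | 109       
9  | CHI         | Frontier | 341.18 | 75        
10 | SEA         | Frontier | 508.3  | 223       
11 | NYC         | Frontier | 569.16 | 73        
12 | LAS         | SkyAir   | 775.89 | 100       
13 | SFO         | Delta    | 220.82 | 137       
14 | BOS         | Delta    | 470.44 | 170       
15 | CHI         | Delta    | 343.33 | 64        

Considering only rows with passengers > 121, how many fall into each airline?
SELECT airline, COUNT(*)
FROM flights
WHERE passengers > 121
GROUP BY airline

Note: WHERE filters rows before grouping.

Result:
  Delta: 3
  Frontier: 2
  United: 2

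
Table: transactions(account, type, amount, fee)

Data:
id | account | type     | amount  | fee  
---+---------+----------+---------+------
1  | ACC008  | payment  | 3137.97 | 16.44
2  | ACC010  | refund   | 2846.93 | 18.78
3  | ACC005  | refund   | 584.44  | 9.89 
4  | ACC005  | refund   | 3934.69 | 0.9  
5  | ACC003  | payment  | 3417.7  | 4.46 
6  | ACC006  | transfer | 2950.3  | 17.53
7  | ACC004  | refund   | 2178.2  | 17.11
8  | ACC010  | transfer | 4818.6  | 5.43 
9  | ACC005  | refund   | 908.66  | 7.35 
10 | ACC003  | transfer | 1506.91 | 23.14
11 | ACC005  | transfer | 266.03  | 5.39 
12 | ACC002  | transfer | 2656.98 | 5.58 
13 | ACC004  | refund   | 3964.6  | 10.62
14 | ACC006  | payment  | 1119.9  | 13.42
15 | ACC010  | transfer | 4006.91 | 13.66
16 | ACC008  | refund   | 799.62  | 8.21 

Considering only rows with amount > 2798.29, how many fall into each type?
SELECT type, COUNT(*)
FROM transactions
WHERE amount > 2798.29
GROUP BY type

Note: WHERE filters rows before grouping.

Result:
  payment: 2
  refund: 3
  transfer: 3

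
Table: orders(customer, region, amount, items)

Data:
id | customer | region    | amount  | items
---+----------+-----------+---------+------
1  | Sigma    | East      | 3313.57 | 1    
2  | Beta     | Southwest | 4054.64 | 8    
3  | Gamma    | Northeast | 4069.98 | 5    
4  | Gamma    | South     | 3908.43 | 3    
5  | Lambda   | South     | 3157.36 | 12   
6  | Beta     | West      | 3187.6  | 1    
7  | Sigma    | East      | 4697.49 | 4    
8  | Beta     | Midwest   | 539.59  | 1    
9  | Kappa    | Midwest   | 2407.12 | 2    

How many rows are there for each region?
SELECT region, COUNT(*) as count
FROM orders
GROUP BY region

Result:
  East: 2
  Midwest: 2
  Northeast: 1
  South: 2
  Southwest: 1
  West: 1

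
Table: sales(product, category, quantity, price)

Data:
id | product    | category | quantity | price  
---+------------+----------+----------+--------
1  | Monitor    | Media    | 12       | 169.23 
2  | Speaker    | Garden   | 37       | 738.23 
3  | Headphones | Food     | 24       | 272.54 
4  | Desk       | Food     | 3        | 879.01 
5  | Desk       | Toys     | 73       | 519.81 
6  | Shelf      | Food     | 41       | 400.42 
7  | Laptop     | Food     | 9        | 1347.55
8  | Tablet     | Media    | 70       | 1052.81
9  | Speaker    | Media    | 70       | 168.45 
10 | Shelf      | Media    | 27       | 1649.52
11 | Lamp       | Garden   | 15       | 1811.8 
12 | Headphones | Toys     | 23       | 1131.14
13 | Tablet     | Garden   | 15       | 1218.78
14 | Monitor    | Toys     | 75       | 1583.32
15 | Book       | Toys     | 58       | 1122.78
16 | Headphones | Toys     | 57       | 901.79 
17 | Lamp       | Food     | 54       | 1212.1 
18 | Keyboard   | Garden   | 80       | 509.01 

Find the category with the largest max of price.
SELECT category, MAX(price) as val
FROM sales
GROUP BY category
ORDER BY val DESC
LIMIT 1

Result: Garden with max(price) = 1811.80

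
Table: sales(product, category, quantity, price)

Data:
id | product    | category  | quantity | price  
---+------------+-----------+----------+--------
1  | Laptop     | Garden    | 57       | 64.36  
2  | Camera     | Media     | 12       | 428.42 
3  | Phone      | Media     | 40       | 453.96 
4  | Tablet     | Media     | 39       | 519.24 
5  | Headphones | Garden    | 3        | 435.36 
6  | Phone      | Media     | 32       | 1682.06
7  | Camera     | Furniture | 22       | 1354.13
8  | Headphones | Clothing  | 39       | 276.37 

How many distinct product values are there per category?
SELECT category, COUNT(DISTINCT product)
FROM sales
GROUP BY category

Result:
  Clothing: 1 distinct
  Furniture: 1 distinct
  Garden: 2 distinct
  Media: 3 distinct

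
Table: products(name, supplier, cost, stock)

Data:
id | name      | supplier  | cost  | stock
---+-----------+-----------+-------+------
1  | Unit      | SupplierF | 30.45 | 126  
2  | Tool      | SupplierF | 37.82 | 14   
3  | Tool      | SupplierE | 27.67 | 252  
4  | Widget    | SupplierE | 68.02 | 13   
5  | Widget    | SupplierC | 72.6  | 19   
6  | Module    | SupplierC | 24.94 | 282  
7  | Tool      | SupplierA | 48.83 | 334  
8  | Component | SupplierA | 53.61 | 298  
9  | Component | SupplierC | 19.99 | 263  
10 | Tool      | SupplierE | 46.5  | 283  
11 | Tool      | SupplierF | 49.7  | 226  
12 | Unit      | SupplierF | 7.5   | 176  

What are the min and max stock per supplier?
SELECT supplier, MIN(stock), MAX(stock)
FROM products
GROUP BY supplier

Result:
  SupplierA: min=298, max=334
  SupplierC: min=19, max=282
  SupplierE: min=13, max=283
  SupplierF: min=14, max=226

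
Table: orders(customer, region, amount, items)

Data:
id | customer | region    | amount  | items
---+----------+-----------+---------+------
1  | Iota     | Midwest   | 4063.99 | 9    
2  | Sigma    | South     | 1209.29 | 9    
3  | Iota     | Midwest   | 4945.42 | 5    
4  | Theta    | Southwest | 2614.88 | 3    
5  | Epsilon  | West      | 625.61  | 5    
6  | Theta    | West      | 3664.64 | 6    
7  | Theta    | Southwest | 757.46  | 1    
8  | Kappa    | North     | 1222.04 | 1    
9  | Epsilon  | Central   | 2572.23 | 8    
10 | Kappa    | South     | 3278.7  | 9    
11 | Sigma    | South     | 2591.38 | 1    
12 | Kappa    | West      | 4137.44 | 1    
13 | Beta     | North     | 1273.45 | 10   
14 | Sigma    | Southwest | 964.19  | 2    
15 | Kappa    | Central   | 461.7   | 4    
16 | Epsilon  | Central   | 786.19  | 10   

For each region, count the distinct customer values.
SELECT region, COUNT(DISTINCT customer)
FROM orders
GROUP BY region

Result:
  Central: 2 distinct
  Midwest: 1 distinct
  North: 2 distinct
  South: 2 distinct
  Southwest: 2 distinct
  West: 3 distinct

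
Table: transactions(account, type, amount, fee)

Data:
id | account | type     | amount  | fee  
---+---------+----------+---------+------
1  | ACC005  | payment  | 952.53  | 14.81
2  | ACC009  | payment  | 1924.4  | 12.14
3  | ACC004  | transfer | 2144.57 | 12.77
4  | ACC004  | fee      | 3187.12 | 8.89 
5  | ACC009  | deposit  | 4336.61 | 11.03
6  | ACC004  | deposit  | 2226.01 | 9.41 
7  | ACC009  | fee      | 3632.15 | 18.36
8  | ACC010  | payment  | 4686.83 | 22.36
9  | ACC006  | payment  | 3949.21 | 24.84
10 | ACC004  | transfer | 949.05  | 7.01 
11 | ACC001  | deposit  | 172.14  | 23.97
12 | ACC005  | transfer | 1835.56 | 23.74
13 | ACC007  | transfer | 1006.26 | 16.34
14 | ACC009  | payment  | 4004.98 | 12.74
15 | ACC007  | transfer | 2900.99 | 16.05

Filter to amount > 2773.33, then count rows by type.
SELECT type, COUNT(*)
FROM transactions
WHERE amount > 2773.33
GROUP BY type

Note: WHERE filters rows before grouping.

Result:
  deposit: 1
  fee: 2
  payment: 3
  transfer: 1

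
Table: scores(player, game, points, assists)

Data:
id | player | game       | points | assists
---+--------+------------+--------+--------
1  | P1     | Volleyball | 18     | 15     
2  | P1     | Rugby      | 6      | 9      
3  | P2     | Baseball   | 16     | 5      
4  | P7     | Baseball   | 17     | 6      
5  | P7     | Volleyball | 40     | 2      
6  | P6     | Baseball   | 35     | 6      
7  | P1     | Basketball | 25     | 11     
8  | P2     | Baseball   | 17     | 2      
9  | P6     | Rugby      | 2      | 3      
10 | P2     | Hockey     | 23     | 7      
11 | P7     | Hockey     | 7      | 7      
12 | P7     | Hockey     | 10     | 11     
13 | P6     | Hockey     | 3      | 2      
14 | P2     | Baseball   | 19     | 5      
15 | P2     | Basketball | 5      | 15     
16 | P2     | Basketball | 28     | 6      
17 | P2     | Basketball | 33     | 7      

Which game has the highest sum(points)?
SELECT game, SUM(points) as val
FROM scores
GROUP BY game
ORDER BY val DESC
LIMIT 1

Result: Baseball with sum(points) = 104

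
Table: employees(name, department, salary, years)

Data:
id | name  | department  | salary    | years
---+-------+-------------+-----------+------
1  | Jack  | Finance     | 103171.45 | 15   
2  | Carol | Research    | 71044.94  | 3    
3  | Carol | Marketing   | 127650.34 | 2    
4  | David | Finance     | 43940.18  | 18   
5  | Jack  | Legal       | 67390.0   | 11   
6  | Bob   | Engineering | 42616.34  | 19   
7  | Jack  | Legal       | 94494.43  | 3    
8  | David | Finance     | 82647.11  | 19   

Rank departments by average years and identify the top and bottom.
SELECT department, AVG(years)
FROM employees
GROUP BY department
ORDER BY AVG(years)

All groups:
  Marketing: 2.00
  Research: 3.00
  Legal: 7.00
  Finance: 17.33
  Engineering: 19.00

Highest: Engineering (19.00)
Lowest: Marketing (2.00)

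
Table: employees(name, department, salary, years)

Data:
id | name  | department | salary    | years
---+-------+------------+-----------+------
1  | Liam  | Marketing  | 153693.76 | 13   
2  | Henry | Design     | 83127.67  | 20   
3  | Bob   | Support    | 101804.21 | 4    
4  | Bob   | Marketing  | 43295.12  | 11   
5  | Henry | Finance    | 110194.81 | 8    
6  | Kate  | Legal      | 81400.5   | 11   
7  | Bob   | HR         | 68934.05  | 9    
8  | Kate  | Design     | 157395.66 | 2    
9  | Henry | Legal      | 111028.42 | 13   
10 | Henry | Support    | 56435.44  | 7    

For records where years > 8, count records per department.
SELECT department, COUNT(*)
FROM employees
WHERE years > 8
GROUP BY department

Note: WHERE filters rows before grouping.

Result:
  Design: 1
  HR: 1
  Legal: 2
  Marketing: 2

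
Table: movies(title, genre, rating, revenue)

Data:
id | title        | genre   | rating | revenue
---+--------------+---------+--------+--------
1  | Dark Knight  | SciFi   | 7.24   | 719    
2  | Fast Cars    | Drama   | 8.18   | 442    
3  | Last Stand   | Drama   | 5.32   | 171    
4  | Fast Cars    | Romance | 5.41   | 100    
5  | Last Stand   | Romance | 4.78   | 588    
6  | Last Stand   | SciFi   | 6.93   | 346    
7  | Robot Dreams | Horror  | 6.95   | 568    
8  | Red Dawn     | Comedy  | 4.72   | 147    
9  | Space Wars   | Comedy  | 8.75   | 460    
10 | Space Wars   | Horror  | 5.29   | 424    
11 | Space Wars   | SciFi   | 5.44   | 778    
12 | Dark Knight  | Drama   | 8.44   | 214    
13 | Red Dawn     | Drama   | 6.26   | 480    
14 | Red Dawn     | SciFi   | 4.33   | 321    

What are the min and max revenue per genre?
SELECT genre, MIN(revenue), MAX(revenue)
FROM movies
GROUP BY genre

Result:
  Comedy: min=147, max=460
  Drama: min=171, max=480
  Horror: min=424, max=568
  Romance: min=100, max=588
  SciFi: min=321, max=778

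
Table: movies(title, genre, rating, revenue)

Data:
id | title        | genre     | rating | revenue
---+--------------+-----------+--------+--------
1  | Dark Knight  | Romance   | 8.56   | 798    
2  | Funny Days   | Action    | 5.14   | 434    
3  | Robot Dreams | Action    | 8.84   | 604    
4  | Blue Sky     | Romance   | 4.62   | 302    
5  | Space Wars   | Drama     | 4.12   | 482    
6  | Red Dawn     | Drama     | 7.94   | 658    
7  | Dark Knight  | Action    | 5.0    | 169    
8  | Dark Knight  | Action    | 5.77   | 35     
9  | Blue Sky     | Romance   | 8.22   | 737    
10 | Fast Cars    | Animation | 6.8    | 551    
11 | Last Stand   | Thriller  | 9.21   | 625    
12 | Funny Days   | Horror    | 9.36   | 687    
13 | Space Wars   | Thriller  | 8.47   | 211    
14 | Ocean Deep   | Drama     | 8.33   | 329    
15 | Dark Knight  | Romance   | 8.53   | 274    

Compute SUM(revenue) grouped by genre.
SELECT genre, SUM(revenue) as result
FROM movies
GROUP BY genre

Result:
  Action: 1242
  Animation: 551
  Drama: 1469
  Horror: 687
  Romance: 2111
  Thriller: 836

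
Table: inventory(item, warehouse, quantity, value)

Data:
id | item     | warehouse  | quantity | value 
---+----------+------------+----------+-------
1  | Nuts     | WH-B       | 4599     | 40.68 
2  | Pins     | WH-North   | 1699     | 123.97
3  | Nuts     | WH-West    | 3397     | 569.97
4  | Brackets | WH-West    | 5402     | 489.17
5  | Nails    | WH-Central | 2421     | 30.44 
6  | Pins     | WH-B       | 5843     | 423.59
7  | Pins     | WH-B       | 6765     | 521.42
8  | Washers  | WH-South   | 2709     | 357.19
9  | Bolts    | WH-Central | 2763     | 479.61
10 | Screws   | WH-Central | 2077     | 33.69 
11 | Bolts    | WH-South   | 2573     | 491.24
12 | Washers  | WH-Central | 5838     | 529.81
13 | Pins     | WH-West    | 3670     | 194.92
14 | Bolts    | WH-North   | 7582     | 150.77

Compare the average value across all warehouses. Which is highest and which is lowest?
SELECT warehouse, AVG(value)
FROM inventory
GROUP BY warehouse
ORDER BY AVG(value)

All groups:
  WH-North: 137.37
  WH-Central: 268.39
  WH-B: 328.56
  WH-West: 418.02
  WH-South: 424.22

Highest: WH-South (424.22)
Lowest: WH-North (137.37)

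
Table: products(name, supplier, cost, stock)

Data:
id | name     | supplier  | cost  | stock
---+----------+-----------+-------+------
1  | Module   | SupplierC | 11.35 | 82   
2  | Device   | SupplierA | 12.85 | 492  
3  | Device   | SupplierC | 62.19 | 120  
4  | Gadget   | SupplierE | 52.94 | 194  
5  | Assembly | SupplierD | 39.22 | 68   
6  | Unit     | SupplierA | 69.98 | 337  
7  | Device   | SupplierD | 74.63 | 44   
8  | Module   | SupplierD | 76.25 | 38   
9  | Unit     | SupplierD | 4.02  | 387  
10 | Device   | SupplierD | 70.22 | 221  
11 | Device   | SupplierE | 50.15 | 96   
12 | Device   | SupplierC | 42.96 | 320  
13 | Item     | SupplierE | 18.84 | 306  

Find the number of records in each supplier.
SELECT supplier, COUNT(*) as count
FROM products
GROUP BY supplier

Result:
  SupplierA: 2
  SupplierC: 3
  SupplierD: 5
  SupplierE: 3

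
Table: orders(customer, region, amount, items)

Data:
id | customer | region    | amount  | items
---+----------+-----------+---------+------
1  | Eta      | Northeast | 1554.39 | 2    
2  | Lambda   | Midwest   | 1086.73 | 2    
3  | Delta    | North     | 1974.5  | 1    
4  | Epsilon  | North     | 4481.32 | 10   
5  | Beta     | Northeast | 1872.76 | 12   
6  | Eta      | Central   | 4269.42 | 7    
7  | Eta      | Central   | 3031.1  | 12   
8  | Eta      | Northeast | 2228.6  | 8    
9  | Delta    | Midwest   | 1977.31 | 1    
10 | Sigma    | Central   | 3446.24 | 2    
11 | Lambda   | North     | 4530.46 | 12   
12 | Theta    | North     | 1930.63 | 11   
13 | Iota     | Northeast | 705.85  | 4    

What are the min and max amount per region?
SELECT region, MIN(amount), MAX(amount)
FROM orders
GROUP BY region

Result:
  Central: min=3031.10, max=4269.42
  Midwest: min=1086.73, max=1977.31
  North: min=1930.63, max=4530.46
  Northeast: min=705.85, max=2228.60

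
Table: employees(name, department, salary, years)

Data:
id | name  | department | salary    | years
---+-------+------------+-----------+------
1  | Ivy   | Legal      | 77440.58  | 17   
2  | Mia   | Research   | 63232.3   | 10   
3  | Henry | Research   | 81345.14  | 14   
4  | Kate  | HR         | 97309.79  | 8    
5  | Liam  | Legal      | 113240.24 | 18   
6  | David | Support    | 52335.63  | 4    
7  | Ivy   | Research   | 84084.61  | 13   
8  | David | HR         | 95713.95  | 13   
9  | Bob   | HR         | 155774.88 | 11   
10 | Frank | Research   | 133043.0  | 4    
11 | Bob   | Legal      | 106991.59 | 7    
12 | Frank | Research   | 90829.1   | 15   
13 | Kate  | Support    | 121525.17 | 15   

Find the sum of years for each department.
SELECT department, SUM(years) as result
FROM employees
GROUP BY department

Result:
  HR: 32
  Legal: 42
  Research: 56
  Support: 19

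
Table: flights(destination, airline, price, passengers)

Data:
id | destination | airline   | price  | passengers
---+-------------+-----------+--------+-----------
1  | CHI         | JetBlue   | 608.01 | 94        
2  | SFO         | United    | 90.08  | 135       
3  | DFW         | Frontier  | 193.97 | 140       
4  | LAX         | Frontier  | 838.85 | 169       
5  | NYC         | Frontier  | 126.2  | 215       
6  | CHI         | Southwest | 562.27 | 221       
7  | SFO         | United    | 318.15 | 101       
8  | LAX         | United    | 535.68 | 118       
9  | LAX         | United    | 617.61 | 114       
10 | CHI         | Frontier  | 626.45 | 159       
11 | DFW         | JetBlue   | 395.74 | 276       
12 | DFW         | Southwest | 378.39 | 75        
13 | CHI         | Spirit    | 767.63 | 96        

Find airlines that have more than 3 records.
SELECT airline, COUNT(*) as cnt
FROM flights
GROUP BY airline
HAVING COUNT(*) > 3

Result:
  Frontier: 4
  United: 4

Note: HAVING filters groups after aggregation, WHERE filters rows before.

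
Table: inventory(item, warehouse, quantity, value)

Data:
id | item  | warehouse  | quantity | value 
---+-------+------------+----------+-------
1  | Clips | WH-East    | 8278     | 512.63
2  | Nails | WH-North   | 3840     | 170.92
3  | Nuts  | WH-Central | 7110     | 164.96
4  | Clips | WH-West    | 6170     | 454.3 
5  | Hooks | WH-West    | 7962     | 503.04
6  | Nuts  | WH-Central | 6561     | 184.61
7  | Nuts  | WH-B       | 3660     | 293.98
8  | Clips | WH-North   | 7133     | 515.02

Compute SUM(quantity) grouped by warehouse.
SELECT warehouse, SUM(quantity) as result
FROM inventory
GROUP BY warehouse

Result:
  WH-B: 3660
  WH-Central: 13671
  WH-East: 8278
  WH-North: 10973
  WH-West: 14132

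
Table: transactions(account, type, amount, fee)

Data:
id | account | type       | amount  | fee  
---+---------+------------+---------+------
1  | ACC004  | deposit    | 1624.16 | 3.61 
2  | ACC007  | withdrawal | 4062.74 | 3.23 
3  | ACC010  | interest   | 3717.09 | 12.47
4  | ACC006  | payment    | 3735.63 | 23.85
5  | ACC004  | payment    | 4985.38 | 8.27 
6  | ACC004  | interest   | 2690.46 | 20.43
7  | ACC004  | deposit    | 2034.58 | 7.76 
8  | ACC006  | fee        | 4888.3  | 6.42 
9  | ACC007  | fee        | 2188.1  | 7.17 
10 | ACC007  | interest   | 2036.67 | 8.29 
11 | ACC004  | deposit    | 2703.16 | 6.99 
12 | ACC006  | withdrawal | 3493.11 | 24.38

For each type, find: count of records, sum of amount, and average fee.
SELECT type,
       COUNT(*) as cnt,
       SUM(amount) as total_amount,
       AVG(fee) as avg_fee
FROM transactions
GROUP BY type

Result:
  deposit: 3 records, 6361.90 total amount, 6.12 avg fee
  fee: 2 records, 7076.40 total amount, 6.80 avg fee
  interest: 3 records, 8444.22 total amount, 13.73 avg fee
  payment: 2 records, 8721.01 total amount, 16.06 avg fee
  withdrawal: 2 records, 7555.85 total amount, 13.81 avg fee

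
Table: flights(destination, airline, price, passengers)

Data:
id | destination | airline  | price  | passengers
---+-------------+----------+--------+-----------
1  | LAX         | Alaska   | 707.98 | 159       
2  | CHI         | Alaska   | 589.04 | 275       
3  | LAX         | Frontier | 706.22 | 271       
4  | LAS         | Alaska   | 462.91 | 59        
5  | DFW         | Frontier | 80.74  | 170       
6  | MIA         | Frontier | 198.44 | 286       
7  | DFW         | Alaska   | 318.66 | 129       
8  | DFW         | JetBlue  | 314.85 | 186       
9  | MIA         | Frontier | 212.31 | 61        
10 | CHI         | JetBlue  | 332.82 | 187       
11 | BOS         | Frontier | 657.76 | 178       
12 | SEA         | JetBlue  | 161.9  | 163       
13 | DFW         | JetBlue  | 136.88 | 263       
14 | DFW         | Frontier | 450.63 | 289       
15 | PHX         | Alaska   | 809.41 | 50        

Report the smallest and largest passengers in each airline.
SELECT airline, MIN(passengers), MAX(passengers)
FROM flights
GROUP BY airline

Result:
  Alaska: min=50, max=275
  Frontier: min=61, max=289
  JetBlue: min=163, max=263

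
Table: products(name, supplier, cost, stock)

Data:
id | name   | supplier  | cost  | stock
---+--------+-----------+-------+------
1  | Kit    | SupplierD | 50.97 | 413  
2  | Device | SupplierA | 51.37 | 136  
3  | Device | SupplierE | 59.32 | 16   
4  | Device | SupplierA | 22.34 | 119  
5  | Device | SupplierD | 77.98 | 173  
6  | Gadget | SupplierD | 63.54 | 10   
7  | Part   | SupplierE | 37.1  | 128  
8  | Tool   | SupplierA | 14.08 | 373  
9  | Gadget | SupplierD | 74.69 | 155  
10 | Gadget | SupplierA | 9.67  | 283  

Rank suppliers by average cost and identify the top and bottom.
SELECT supplier, AVG(cost)
FROM products
GROUP BY supplier
ORDER BY AVG(cost)

All groups:
  SupplierA: 24.37
  SupplierE: 48.21
  SupplierD: 66.80

Highest: SupplierD (66.80)
Lowest: SupplierA (24.37)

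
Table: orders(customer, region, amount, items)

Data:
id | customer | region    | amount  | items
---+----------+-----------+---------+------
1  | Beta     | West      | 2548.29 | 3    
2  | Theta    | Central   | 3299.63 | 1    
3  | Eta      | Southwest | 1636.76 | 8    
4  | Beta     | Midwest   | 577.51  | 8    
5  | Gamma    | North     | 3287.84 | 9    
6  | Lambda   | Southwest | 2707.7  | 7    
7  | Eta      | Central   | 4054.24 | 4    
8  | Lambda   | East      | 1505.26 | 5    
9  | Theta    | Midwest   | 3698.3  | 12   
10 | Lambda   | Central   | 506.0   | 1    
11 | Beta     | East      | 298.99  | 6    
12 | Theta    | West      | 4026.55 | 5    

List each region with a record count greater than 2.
SELECT region, COUNT(*) as cnt
FROM orders
GROUP BY region
HAVING COUNT(*) > 2

Result:
  Central: 3

Note: HAVING filters groups after aggregation, WHERE filters rows before.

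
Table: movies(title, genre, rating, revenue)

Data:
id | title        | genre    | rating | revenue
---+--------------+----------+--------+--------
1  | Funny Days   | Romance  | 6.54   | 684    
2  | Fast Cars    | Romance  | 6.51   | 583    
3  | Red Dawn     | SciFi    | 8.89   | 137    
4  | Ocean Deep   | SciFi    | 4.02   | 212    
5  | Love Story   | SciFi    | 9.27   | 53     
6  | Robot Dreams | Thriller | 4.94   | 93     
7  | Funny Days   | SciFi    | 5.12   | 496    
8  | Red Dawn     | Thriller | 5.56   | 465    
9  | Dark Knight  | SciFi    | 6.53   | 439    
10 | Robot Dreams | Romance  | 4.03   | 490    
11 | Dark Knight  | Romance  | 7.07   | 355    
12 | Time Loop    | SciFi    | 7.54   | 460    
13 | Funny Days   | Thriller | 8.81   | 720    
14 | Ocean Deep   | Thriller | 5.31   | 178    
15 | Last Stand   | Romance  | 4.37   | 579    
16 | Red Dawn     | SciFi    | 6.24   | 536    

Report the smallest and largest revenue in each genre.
SELECT genre, MIN(revenue), MAX(revenue)
FROM movies
GROUP BY genre

Result:
  Romance: min=355, max=684
  SciFi: min=53, max=536
  Thriller: min=93, max=720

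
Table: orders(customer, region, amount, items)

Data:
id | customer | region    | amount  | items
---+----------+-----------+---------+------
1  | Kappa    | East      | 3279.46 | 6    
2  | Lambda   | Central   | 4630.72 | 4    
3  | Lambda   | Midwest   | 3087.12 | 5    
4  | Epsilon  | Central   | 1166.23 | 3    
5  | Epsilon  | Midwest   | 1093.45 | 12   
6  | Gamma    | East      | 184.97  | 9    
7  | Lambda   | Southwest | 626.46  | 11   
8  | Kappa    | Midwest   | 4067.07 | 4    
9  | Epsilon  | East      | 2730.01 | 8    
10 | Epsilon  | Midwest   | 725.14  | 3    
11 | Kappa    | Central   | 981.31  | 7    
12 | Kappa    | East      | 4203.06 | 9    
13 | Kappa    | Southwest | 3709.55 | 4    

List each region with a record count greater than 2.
SELECT region, COUNT(*) as cnt
FROM orders
GROUP BY region
HAVING COUNT(*) > 2

Result:
  Central: 3
  East: 4
  Midwest: 4

Note: HAVING filters groups after aggregation, WHERE filters rows before.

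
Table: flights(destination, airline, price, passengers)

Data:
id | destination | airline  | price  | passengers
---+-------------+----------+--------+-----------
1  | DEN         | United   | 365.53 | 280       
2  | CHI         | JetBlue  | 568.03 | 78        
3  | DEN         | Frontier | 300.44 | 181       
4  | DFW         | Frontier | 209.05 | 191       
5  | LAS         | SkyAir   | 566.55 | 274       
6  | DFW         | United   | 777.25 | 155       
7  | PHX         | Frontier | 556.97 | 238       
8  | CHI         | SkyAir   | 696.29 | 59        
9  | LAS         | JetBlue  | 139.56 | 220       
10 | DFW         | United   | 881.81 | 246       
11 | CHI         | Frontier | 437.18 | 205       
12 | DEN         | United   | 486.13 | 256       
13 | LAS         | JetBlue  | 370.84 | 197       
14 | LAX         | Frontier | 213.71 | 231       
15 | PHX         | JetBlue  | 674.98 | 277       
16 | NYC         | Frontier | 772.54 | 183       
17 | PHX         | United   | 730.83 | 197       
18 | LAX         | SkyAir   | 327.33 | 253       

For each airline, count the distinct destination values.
SELECT airline, COUNT(DISTINCT destination)
FROM flights
GROUP BY airline

Result:
  Frontier: 6 distinct
  JetBlue: 3 distinct
  SkyAir: 3 distinct
  United: 3 distinct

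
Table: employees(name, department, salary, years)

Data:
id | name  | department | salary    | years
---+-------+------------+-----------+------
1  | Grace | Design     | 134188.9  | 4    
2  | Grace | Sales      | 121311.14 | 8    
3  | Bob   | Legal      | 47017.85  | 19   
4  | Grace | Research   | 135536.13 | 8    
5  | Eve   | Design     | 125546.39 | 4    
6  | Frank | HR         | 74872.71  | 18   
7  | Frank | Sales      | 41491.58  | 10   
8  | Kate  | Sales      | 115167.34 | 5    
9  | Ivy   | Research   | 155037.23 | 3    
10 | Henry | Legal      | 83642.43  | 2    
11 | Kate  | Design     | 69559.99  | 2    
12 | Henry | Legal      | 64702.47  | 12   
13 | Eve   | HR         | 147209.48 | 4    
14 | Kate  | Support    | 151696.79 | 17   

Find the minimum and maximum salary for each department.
SELECT department, MIN(salary), MAX(salary)
FROM employees
GROUP BY department

Result:
  Design: min=69559.99, max=134188.90
  HR: min=74872.71, max=147209.48
  Legal: min=47017.85, max=83642.43
  Research: min=135536.13, max=155037.23
  Sales: min=41491.58, max=121311.14
  Support: min=151696.79, max=151696.79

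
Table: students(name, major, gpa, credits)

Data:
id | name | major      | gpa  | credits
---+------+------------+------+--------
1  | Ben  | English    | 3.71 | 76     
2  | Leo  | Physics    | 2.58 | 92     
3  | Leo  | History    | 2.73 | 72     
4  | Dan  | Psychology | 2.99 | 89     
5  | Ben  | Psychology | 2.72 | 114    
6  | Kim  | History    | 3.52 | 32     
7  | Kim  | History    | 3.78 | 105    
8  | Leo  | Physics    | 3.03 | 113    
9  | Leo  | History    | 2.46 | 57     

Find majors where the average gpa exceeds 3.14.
SELECT major, AVG(gpa)
FROM students
GROUP BY major
HAVING AVG(gpa) > 3.14

Result:
  English: avg=3.71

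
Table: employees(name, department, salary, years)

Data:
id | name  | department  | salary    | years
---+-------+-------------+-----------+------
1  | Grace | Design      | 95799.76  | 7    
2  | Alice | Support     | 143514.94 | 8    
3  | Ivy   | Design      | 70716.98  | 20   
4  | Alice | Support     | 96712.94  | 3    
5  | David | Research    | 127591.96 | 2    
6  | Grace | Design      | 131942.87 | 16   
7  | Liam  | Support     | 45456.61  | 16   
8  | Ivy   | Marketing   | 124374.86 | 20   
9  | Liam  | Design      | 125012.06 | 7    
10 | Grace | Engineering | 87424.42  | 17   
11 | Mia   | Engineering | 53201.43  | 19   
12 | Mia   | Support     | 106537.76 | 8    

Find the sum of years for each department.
SELECT department, SUM(years) as result
FROM employees
GROUP BY department

Result:
  Design: 50
  Engineering: 36
  Marketing: 20
  Research: 2
  Support: 35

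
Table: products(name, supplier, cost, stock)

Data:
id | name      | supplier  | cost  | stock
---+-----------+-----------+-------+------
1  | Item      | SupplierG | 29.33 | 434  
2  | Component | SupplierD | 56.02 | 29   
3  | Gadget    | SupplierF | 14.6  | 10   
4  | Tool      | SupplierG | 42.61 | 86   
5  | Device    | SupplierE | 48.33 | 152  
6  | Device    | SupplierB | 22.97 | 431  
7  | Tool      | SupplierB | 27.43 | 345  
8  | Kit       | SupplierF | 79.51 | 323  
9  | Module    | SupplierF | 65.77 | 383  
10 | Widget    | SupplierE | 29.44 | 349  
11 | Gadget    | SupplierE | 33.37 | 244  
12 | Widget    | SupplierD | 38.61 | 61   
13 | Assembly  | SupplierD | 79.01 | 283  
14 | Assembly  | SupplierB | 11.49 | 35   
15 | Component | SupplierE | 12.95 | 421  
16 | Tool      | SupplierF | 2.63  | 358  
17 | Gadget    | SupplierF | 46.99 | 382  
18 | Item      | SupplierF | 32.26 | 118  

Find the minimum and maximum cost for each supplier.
SELECT supplier, MIN(cost), MAX(cost)
FROM products
GROUP BY supplier

Result:
  SupplierB: min=11.49, max=27.43
  SupplierD: min=38.61, max=79.01
  SupplierE: min=12.95, max=48.33
  SupplierF: min=2.63, max=79.51
  SupplierG: min=29.33, max=42.61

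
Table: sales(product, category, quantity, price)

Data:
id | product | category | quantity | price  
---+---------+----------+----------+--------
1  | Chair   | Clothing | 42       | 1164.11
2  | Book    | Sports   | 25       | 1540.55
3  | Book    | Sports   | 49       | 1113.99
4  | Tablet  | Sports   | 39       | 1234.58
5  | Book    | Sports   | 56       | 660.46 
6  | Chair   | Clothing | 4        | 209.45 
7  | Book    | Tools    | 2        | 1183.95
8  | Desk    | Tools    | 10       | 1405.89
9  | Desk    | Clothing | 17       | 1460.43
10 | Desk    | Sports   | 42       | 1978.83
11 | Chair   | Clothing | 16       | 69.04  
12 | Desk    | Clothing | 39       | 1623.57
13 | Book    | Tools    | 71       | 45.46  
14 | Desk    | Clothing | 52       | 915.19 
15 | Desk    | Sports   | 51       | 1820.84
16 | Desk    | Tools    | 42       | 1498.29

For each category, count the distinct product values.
SELECT category, COUNT(DISTINCT product)
FROM sales
GROUP BY category

Result:
  Clothing: 2 distinct
  Sports: 3 distinct
  Tools: 2 distinct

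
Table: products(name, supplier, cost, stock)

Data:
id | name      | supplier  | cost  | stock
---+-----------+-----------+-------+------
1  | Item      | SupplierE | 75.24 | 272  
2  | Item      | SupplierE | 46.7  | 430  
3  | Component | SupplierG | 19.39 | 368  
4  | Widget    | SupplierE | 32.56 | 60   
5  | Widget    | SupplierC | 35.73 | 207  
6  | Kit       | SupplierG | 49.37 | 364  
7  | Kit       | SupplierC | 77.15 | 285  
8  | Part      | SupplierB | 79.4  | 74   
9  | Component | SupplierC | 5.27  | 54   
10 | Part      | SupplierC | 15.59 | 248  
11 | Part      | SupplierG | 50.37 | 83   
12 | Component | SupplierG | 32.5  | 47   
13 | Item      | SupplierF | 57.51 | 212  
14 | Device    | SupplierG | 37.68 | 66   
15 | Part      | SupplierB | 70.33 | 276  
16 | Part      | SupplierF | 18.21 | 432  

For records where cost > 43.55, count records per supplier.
SELECT supplier, COUNT(*)
FROM products
WHERE cost > 43.55
GROUP BY supplier

Note: WHERE filters rows before grouping.

Result:
  SupplierB: 2
  SupplierC: 1
  SupplierE: 2
  SupplierF: 1
  SupplierG: 2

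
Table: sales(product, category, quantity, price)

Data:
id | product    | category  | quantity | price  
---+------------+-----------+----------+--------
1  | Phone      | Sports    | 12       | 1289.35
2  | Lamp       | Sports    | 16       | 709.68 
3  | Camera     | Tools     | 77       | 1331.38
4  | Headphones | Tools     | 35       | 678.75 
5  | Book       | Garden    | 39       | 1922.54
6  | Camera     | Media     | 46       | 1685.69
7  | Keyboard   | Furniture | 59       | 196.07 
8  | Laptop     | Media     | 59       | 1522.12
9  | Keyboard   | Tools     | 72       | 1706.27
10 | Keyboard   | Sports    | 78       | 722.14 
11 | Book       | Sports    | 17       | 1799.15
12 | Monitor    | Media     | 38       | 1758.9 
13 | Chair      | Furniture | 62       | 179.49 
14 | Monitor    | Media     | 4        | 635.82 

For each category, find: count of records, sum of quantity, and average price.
SELECT category,
       COUNT(*) as cnt,
       SUM(quantity) as total_quantity,
       AVG(price) as avg_price
FROM sales
GROUP BY category

Result:
  Furniture: 2 records, 121 total quantity, 187.78 avg price
  Garden: 1 records, 39 total quantity, 1922.54 avg price
  Media: 4 records, 147 total quantity, 1400.63 avg price
  Sports: 4 records, 123 total quantity, 1130.08 avg price
  Tools: 3 records, 184 total quantity, 1238.80 avg price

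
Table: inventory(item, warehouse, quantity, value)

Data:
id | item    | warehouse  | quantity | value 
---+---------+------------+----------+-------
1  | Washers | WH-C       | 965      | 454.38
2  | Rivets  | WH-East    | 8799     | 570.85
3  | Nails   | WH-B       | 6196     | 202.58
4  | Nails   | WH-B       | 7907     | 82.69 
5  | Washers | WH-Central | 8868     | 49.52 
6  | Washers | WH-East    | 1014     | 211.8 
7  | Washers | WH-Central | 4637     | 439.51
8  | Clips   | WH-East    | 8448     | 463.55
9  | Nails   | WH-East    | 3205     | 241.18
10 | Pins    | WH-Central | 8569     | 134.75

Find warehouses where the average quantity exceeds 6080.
SELECT warehouse, AVG(quantity)
FROM inventory
GROUP BY warehouse
HAVING AVG(quantity) > 6080

Result:
  WH-B: avg=7051.50
  WH-Central: avg=7358.00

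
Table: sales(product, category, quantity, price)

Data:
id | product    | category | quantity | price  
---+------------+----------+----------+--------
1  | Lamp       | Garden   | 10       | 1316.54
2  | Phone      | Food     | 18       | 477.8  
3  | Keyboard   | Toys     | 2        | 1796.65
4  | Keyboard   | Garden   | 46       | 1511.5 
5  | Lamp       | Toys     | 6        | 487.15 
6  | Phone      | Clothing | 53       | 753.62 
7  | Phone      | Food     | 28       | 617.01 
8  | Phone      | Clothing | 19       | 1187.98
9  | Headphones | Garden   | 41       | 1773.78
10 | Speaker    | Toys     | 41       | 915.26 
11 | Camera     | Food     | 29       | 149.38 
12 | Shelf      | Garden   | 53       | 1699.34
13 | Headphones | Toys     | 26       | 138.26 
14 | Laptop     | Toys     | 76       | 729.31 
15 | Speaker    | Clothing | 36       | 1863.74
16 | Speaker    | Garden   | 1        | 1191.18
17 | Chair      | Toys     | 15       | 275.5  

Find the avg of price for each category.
SELECT category, AVG(price) as result
FROM sales
GROUP BY category

Result:
  Clothing: 1268.45
  Food: 414.73
  Garden: 1498.47
  Toys: 723.69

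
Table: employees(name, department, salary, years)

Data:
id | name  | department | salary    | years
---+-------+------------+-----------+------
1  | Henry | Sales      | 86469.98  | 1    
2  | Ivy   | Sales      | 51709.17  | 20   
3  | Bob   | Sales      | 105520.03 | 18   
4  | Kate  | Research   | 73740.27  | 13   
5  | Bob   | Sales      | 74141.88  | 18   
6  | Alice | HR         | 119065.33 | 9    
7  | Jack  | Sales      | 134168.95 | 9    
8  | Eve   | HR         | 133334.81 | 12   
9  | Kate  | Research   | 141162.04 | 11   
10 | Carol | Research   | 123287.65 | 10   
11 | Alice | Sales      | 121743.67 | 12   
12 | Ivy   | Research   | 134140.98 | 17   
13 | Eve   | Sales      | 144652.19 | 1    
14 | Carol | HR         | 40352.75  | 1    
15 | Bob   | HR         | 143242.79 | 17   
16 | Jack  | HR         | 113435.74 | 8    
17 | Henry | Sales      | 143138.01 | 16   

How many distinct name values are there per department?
SELECT department, COUNT(DISTINCT name)
FROM employees
GROUP BY department

Result:
  HR: 5 distinct
  Research: 3 distinct
  Sales: 6 distinct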